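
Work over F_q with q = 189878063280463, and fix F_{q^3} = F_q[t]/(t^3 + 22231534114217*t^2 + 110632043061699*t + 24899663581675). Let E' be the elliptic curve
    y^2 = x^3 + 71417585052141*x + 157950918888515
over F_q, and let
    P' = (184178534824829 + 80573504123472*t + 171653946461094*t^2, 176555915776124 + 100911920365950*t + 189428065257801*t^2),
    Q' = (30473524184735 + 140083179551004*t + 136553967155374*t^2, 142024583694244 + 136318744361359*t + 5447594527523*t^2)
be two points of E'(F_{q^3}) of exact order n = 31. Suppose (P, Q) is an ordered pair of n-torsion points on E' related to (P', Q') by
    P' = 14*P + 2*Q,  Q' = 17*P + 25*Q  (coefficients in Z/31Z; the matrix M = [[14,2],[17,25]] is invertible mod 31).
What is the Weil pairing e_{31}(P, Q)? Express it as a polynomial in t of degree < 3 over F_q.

37528901699669 + 161182579375157*t + 45861744132147*t^2

Under M = [[14,2],[17,25]] in GL_2(Z/31), e_{31}(P',Q') = e_{31}(P,Q)^(14*25-2*17 mod 31).
Hence e(P,Q) = e(P',Q')^{26} where 26 = 6^{-1} mod 31.
n = 31 = (11111)_2 (5 bits, wt 5); accumulate f_{31,P'}(Q'+S)/f_{31,P'}(S) along the 4-step ladder.
f_P(D_Q)/f_Q(D_P) = 128640597109353 + 132754398036643*t + 79433391806861*t^2.
Finally e_{31}(P,Q) = 37528901699669 + 161182579375157*t + 45861744132147*t^2.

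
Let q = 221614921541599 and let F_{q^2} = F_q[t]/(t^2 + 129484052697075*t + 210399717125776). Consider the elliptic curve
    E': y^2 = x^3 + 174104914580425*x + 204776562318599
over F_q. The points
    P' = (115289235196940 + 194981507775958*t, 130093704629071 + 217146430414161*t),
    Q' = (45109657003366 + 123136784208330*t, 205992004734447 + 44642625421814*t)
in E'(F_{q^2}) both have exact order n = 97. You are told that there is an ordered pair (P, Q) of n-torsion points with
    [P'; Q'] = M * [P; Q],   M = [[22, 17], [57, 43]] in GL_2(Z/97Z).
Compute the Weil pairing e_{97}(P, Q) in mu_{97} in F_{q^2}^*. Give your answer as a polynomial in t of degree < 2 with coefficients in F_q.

117865461223832 + 35644662054196*t

The 97-Weil pairing on E[97] over F_{221614921541599} is alternating-bilinear: e_{97}(P',Q') = e_{97}(P,Q)^det(M).
So e_{97}(P,Q) = e_{97}(P',Q')^{59}, since 74*59 = 1 mod 97.
7-bit Miller (1100001) on E'/F_{221614921541599} with a'=174104914580425, b'=204776562318599: accumulate tangent/chord ratios at Q'+S and P'+S'.
Miller gives e_{97}(P',Q') = 135444739819615 + 174037083168867*t in F_{221614921541599^2}.
(135444739819615 + 174037083168867*t)^{59} mod (221614921541599,f) = 117865461223832 + 35644662054196*t.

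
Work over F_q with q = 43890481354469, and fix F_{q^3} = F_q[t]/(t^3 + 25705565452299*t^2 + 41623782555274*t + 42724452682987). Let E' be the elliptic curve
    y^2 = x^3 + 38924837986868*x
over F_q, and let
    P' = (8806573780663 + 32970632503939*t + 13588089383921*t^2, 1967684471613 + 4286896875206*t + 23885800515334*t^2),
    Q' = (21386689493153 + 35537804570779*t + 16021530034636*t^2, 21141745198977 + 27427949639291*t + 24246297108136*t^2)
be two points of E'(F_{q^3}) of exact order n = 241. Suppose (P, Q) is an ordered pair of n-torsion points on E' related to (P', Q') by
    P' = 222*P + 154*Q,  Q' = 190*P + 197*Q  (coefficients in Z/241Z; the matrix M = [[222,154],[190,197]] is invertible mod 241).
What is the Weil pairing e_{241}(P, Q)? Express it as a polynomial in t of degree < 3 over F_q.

219808470509 + 4912148188894*t + 30480847460397*t^2

Alternating bilinearity on E[241] (values in mu_{241} in F_{43890481354469^3}) gives e(P',Q') = e(P,Q)^det(M).
Inverting 14 mod 241: 155. Thus e_{241}(P,Q) = e(P',Q')^{155}.
Double-and-add over 11110001: 8-1 doublings, 5-1 additions; each step l_{T,T}/v_{2T} or l_{T,P'}/v at Q'+S for random S.
So e_{241}(P',Q') = 14376468963906 + 26174339338763*t + 21396811953838*t^2.
Hence e(P,Q) = 219808470509 + 4912148188894*t + 30480847460397*t^2 in F_{43890481354469^3}^*.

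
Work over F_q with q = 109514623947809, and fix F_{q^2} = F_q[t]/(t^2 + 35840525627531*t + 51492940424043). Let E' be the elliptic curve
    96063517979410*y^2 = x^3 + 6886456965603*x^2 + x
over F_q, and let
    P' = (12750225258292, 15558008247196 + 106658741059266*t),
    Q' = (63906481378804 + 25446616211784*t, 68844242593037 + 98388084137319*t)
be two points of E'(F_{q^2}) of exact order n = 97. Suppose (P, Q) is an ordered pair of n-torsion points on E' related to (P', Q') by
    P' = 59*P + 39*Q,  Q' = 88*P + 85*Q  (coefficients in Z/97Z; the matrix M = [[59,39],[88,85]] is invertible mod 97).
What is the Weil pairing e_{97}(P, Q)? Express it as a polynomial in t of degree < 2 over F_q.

74809524433961 + 87401729659244*t

The 97-Weil pairing on E[97] over F_{109514623947809} is alternating-bilinear: e_{97}(P',Q') = e_{97}(P,Q)^det(M).
So e_{97}(P,Q) = e_{97}(P',Q')^{72}, since 31*72 = 1 mod 97.
Undo Montgomery via alpha=97608761748108, beta=13467861368068: (a',b')=(8807040833832,65497722236548) over F_{109514623947809}.
Run Miller on y^2=x^3+8807040833832*x+65497722236548 over F_{109514623947809}: ladder 1100001 (7 bits); e = f_P(D_Q)/f_Q(D_P).
e_{97}(P',Q') = 65745006666090 + 23600962191746*t.
Raise to 72: e(P,Q) = 74809524433961 + 87401729659244*t in mu_{97}.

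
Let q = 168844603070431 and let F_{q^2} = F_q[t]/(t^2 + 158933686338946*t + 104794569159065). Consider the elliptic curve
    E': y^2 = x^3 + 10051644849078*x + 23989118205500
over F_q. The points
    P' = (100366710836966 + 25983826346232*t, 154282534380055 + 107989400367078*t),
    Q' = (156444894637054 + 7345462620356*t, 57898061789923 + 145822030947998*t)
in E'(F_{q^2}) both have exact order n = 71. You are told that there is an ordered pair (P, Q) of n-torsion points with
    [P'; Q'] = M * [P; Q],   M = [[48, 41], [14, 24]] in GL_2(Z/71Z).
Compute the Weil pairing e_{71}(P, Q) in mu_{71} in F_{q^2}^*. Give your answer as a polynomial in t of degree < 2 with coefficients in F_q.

e_{71} is bilinear + alternating on E[71], so e_{71}(48*P + 41*Q, 14*P + 24*Q) = e_{71}(P,Q)^(48*24-41*14).
48*24 - 41*14 = 578; reduced mod 71: det = 10, inverse 64.
Build f_{71,P'} and f_{71,Q'} via the 7-bit ladder of 71=1000111_2; evaluate at shifted divisors; quotient in F_{168844603070431^2}.
f_P(D_Q)/f_Q(D_P) = 117291910765954 + 36319092055833*t.
Hence e(P,Q) = 126305026045216 + 22230881256653*t in F_{168844603070431^2}^*.

126305026045216 + 22230881256653*t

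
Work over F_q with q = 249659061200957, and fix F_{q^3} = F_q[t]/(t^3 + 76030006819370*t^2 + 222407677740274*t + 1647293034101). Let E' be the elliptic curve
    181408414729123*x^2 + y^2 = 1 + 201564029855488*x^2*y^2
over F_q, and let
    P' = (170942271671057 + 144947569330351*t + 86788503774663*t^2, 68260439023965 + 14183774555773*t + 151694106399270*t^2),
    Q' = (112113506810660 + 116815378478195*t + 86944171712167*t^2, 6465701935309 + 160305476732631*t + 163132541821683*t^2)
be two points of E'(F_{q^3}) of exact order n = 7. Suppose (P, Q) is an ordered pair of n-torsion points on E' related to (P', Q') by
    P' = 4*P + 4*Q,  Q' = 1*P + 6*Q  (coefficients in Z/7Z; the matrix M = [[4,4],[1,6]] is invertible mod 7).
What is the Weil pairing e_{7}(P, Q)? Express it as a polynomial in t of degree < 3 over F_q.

The 7-Weil pairing on E[7] over F_{249659061200957} is alternating-bilinear: e_{7}(P',Q') = e_{7}(P,Q)^det(M).
det M = 4*6 - 4*1 = 20 = 6 (mod 7); 6^{-1} = 6 (mod 7).
Edwards->Montgomery: u=(1+y)/(1-y), v=u/x -> 12094436140737v^2=u^3+136160323065826u^2+u; then x_W=57375861518648u+22218897230609: y^2=x^3+223476359443907*x+37100998189502.
n = 7 = (111)_2 (3 bits, wt 3); accumulate f_{7,P'}(Q'+S)/f_{7,P'}(S) along the 2-step ladder.
The quotient is 88821082487535 + 234310218256834*t + 248984990051848*t^2.
Thus e_{7}(P,Q) = 97971352309627 + 168538581823921*t + 196570107493720*t^2.

97971352309627 + 168538581823921*t + 196570107493720*t^2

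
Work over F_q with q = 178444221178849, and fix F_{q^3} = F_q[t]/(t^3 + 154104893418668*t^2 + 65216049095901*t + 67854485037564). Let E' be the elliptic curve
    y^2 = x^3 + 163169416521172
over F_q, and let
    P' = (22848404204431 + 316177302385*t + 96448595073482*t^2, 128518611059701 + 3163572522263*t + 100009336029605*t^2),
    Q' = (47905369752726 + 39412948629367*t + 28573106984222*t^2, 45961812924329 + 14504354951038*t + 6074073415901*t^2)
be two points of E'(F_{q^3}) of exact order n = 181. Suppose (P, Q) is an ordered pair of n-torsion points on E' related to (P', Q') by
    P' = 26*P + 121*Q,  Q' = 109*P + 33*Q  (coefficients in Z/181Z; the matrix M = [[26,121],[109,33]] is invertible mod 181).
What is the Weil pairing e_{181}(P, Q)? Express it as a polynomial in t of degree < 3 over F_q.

23482347806044 + 24208986039674*t + 68529509041381*t^2

e_{181} is bilinear + alternating on E[181], so e_{181}(26*P + 121*Q, 109*P + 33*Q) = e_{181}(P,Q)^(26*33-121*109).
So e_{181}(P,Q) = e_{181}(P',Q')^{118}, since 158*118 = 1 mod 181.
Double-and-add over 10110101: 8-1 doublings, 5-1 additions; each step l_{T,T}/v_{2T} or l_{T,P'}/v at Q'+S for random S.
Miller gives e_{181}(P',Q') = 60303403916293 + 157099928111615*t + 104205932264840*t^2 in F_{178444221178849^3}.
Hence e(P,Q) = 23482347806044 + 24208986039674*t + 68529509041381*t^2 in F_{178444221178849^3}^*.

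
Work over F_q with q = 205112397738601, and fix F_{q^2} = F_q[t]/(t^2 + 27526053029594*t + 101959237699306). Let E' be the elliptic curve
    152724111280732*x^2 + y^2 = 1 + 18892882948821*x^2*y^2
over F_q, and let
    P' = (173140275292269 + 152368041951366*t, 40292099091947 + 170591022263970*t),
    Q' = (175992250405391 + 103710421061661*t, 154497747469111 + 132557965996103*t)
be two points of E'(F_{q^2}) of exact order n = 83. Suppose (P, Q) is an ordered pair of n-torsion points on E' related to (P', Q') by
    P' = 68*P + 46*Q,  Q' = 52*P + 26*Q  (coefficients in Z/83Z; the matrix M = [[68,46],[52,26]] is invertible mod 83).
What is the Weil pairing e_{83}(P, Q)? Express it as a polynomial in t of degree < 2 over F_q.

129966467246413 + 58621514179288*t

e_{83} is bilinear + alternating on E[83], so e_{83}(68*P + 46*Q, 52*P + 26*Q) = e_{83}(P,Q)^(68*26-46*52).
68*26 - 46*52 = -624; reduced mod 83: det = 40, inverse 27.
Map (x,y)_Ed via u=(1+y)/(1-y), v=(1+y)/((1-y)x) to Montgomery A=25142078770272,B=194575773769842; then to (a',b')=(2094658995962,11862378417647).
Build f_{83,P'} and f_{83,Q'} via the 7-bit ladder of 83=1010011_2; evaluate at shifted divisors; quotient in F_{205112397738601^2}.
The quotient is 111009968923901 + 84982367837531*t.
Raise to 27: e(P,Q) = 129966467246413 + 58621514179288*t in mu_{83}.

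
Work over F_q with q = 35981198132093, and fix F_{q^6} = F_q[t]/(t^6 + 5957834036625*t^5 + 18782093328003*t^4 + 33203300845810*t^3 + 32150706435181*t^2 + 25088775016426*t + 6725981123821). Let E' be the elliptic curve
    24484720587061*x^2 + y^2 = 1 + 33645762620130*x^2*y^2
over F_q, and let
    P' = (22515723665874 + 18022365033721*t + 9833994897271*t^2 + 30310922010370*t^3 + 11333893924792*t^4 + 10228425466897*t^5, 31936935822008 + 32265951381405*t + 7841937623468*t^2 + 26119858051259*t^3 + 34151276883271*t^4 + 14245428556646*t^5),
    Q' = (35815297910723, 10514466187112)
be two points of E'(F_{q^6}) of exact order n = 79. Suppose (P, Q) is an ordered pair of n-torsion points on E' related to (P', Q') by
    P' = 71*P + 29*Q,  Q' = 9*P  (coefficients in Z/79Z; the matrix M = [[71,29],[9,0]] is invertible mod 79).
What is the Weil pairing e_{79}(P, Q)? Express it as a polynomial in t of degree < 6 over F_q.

Under M = [[71,29],[9,0]] in GL_2(Z/79), e_{79}(P',Q') = e_{79}(P,Q)^(71*0-29*9 mod 79).
71*0 - 29*9 = -261; reduced mod 79: det = 55, inverse 23.
Map (x,y)_Ed via u=(1+y)/(1-y), v=(1+y)/((1-y)x) to Montgomery A=17300436011790,B=19648318276595; then to (a',b')=(29414399230157,32324645067074).
Build f_{79,P'} and f_{79,Q'} via the 7-bit ladder of 79=1001111_2; evaluate at shifted divisors; quotient in F_{35981198132093^6}.
e_{79}(P',Q') = 28880554160554 + 9436353370706*t + 20752762538653*t^2 + 23713604735674*t^3 + 23980944131173*t^4 + 35155305718594*t^5.
e_{79}(P,Q) = (28880554160554 + 9436353370706*t + 20752762538653*t^2 + 23713604735674*t^3 + 23980944131173*t^4 + 35155305718594*t^5)^{23} = 7756503578412 + 19487092436785*t + 20556564695679*t^2 + 22343357882614*t^3 + 13844909905585*t^4 + 1784715853657*t^5.

7756503578412 + 19487092436785*t + 20556564695679*t^2 + 22343357882614*t^3 + 13844909905585*t^4 + 1784715853657*t^5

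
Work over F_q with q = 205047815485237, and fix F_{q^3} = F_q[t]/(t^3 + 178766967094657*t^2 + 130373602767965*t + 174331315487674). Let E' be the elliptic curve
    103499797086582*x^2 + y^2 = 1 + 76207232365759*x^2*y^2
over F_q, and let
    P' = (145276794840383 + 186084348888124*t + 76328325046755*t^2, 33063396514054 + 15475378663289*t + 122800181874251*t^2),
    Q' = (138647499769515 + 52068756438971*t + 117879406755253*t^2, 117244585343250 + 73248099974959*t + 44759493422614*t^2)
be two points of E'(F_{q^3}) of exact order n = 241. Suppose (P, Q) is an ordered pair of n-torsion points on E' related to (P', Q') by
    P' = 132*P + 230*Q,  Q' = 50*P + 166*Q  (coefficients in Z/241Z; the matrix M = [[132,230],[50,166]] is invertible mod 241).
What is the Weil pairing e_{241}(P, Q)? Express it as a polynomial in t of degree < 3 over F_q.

Under M = [[132,230],[50,166]] in GL_2(Z/241), e_{241}(P',Q') = e_{241}(P,Q)^(132*166-230*50 mod 241).
132*166 - 230*50 = 10412; reduced mod 241: det = 49, inverse 182.
Edwards->Montgomery: u=(1+y)/(1-y), v=u/x -> 187682000075667v^2=u^3+202559587119396u^2+u; then x_W=58085095051515u+200824351146421: y^2=x^3+200955985835295.
Build f_{241,P'} and f_{241,Q'} via the 8-bit ladder of 241=11110001_2; evaluate at shifted divisors; quotient in F_{205047815485237^3}.
Result: e(P',Q') = 167258692240618 + 97652225697341*t + 172553663382824*t^2.
Thus e_{241}(P,Q) = 105043871351643 + 93793090952433*t + 65105320432677*t^2.

105043871351643 + 93793090952433*t + 65105320432677*t^2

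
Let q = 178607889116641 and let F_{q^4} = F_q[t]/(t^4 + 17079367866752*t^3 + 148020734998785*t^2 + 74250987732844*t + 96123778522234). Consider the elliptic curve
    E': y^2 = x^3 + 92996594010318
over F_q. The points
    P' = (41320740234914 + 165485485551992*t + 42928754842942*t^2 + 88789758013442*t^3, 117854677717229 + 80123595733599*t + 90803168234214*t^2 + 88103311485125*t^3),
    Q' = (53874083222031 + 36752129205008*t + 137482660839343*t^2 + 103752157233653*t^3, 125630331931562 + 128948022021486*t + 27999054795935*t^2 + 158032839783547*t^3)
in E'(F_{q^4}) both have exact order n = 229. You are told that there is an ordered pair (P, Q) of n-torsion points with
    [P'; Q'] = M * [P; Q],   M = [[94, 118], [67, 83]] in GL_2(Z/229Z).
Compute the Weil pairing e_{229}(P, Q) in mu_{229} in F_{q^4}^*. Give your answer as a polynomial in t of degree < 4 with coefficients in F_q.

Under M = [[94,118],[67,83]] in GL_2(Z/229), e_{229}(P',Q') = e_{229}(P,Q)^(94*83-118*67 mod 229).
Inverting 125 mod 229: 11. Thus e_{229}(P,Q) = e(P',Q')^{11}.
n = 229 = (11100101)_2 (8 bits, wt 5); accumulate f_{229,P'}(Q'+S)/f_{229,P'}(S) along the 7-step ladder.
Result: e(P',Q') = 121804654123445 + 70264919893076*t + 47225161661678*t^2 + 136040516788522*t^3.
Raise to 11: e(P,Q) = 175130622390781 + 72404202635242*t + 168326187508259*t^2 + 105086746379060*t^3 in mu_{229}.

175130622390781 + 72404202635242*t + 168326187508259*t^2 + 105086746379060*t^3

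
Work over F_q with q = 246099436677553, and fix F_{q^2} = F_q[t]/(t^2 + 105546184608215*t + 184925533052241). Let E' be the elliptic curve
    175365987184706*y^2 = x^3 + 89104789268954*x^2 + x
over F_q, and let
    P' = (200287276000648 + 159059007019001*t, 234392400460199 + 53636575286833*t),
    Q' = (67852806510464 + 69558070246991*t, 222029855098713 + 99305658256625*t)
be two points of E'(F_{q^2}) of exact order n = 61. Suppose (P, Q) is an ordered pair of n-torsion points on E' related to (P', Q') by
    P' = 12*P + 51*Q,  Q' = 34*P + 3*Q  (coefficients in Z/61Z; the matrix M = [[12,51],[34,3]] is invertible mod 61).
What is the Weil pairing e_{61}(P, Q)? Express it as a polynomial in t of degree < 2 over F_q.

The 61-Weil pairing on E[61] over F_{246099436677553} is alternating-bilinear: e_{61}(P',Q') = e_{61}(P,Q)^det(M).
Inverting 10 mod 61: 55. Thus e_{61}(P,Q) = e(P',Q')^{55}.
Set x_W=1116528461831*u+99392723429250, y_W=1116528461831*v; then E': y_W^2=x_W^3+15641734540375*x_W+61416084362755.
Double-and-add over 111101: 6-1 doublings, 5-1 additions; each step l_{T,T}/v_{2T} or l_{T,P'}/v at Q'+S for random S.
So e_{61}(P',Q') = 205157015411904 + 211862703391705*t.
Hence e(P,Q) = 231980665815379 + 18108588428706*t in F_{246099436677553^2}^*.

231980665815379 + 18108588428706*t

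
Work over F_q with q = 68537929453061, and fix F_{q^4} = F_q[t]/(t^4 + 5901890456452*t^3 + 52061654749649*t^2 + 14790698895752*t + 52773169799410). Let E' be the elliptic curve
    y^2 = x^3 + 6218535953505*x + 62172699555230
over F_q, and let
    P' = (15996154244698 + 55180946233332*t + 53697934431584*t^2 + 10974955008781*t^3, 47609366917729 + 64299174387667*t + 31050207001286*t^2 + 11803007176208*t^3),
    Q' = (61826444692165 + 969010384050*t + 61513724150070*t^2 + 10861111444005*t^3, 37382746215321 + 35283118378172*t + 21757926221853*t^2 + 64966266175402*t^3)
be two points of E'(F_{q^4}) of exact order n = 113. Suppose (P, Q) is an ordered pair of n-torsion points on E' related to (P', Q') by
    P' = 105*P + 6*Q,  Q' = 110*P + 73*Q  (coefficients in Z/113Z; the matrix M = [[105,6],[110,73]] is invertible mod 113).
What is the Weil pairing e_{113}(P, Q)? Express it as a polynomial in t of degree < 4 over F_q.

Alternating bilinearity on E[113] (values in mu_{113} in F_{68537929453061^4}) gives e(P',Q') = e(P,Q)^det(M).
105*73 - 6*110 = 7005; reduced mod 113: det = 112, inverse 112.
Run Miller on y^2=x^3+6218535953505*x+62172699555230 over F_{68537929453061}: ladder 1110001 (7 bits); e = f_P(D_Q)/f_Q(D_P).
Result: e(P',Q') = 21486527609367 + 14832632271647*t + 47286877788504*t^2 + 50369280626767*t^3.
e_{113}(P,Q) = (21486527609367 + 14832632271647*t + 47286877788504*t^2 + 50369280626767*t^3)^{112} = 26499328158970 + 57335553857822*t + 32321925831595*t^2 + 8034481589078*t^3.

26499328158970 + 57335553857822*t + 32321925831595*t^2 + 8034481589078*t^3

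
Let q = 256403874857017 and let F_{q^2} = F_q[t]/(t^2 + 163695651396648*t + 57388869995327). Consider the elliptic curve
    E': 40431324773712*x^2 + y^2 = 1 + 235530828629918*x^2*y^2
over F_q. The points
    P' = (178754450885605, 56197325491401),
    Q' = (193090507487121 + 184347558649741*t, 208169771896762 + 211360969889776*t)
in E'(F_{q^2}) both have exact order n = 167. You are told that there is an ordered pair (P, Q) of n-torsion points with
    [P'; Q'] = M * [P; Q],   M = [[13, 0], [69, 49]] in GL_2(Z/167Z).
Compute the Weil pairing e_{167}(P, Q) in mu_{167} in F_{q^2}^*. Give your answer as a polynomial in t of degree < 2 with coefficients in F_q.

38232007529042 + 237558745140465*t

Since e_{167}(P,P)=e_{167}(Q,Q)=1 and e_{167}(Q,P)=e_{167}(P,Q)^{-1}, expanding e_{167}(13*P,69*P + 49*Q) leaves e(P,Q)^det(M).
det(M) mod 167 = 136; its inverse in (Z/167)^* is 70 (check: 136*70 mod 167 = 1).
Edwards->Montgomery: u=(1+y)/(1-y), v=u/x -> 170153334783407v^2=u^3+249554974342103u^2+u; then x_W=79427061464457u+216929608805283: y^2=x^3+117531868199741*x+95840089817694.
8-bit Miller (10100111) on E'/F_{256403874857017} with a'=117531868199741, b'=95840089817694: accumulate tangent/chord ratios at Q'+S and P'+S'.
So e_{167}(P',Q') = 217359892507310 + 13833306146156*t.
e_{167}(P,Q) = (217359892507310 + 13833306146156*t)^{70} = 38232007529042 + 237558745140465*t.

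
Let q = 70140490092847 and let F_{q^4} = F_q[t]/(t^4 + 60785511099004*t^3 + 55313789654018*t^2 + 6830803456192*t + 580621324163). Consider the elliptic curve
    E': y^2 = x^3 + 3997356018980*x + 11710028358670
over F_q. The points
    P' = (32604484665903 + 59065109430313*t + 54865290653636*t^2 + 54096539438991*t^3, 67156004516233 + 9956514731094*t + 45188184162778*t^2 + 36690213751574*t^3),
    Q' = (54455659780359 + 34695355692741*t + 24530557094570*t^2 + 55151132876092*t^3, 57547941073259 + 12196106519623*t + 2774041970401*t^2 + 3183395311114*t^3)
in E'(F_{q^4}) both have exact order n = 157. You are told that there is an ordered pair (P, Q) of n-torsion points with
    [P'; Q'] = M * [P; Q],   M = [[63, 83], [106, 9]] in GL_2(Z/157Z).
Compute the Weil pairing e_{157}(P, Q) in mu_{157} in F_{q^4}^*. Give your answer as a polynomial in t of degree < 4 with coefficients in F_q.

Under M = [[63,83],[106,9]] in GL_2(Z/157), e_{157}(P',Q') = e_{157}(P,Q)^(63*9-83*106 mod 157).
Hence e(P,Q) = e(P',Q')^{82} where 82 = 90^{-1} mod 157.
Double-and-add over 10011101: 8-1 doublings, 5-1 additions; each step l_{T,T}/v_{2T} or l_{T,P'}/v at Q'+S for random S.
So e_{157}(P',Q') = 11585744049419 + 22503505214198*t + 40871553070389*t^2 + 2677033017489*t^3.
Raise to 82: e(P,Q) = 44082747160615 + 10808801432623*t + 13404149696059*t^2 + 20292451346458*t^3 in mu_{157}.

44082747160615 + 10808801432623*t + 13404149696059*t^2 + 20292451346458*t^3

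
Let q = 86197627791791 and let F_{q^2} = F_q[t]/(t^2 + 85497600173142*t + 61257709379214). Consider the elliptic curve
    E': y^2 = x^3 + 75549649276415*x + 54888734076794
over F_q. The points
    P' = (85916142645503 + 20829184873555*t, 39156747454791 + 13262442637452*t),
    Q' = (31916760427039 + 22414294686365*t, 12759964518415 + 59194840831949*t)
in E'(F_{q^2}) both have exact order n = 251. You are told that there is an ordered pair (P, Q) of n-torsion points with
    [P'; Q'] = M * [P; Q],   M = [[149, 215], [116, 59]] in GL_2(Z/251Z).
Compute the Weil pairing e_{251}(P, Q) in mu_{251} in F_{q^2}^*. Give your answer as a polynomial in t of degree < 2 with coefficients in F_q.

Since e_{251}(P,P)=e_{251}(Q,Q)=1 and e_{251}(Q,P)=e_{251}(P,Q)^{-1}, expanding e_{251}(149*P + 215*Q,116*P + 59*Q) leaves e(P,Q)^det(M).
So e_{251}(P,Q) = e_{251}(P',Q')^{62}, since 166*62 = 1 mod 251.
Double-and-add over 11111011: 8-1 doublings, 7-1 additions; each step l_{T,T}/v_{2T} or l_{T,P'}/v at Q'+S for random S.
Miller gives e_{251}(P',Q') = 56150527377091 + 30553014716835*t in F_{86197627791791^2}.
(56150527377091 + 30553014716835*t)^{62} mod (86197627791791,f) = 11237208106391 + 32525582246611*t.

11237208106391 + 32525582246611*t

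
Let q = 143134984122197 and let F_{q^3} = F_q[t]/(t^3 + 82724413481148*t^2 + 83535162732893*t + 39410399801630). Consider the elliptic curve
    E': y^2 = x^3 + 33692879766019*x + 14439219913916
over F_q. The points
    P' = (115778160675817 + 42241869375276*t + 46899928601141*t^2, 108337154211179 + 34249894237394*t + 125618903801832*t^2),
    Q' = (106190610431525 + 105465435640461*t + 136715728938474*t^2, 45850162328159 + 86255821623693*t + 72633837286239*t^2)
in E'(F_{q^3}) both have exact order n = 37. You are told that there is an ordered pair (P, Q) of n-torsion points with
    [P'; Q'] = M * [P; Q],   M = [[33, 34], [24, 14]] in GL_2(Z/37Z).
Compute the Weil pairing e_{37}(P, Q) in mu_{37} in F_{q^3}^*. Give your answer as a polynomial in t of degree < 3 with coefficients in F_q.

e_{37} is bilinear + alternating on E[37], so e_{37}(33*P + 34*Q, 24*P + 14*Q) = e_{37}(P,Q)^(33*14-34*24).
Inverting 16 mod 37: 7. Thus e_{37}(P,Q) = e(P',Q')^{7}.
n = 37 = (100101)_2 (6 bits, wt 3); accumulate f_{37,P'}(Q'+S)/f_{37,P'}(S) along the 5-step ladder.
e_{37}(P',Q') = 128471994683620 + 10660162821583*t + 78540697038934*t^2.
e_{37}(P,Q) = (128471994683620 + 10660162821583*t + 78540697038934*t^2)^{7} = 100972492234765 + 132400353689610*t + 8270920666318*t^2.

100972492234765 + 132400353689610*t + 8270920666318*t^2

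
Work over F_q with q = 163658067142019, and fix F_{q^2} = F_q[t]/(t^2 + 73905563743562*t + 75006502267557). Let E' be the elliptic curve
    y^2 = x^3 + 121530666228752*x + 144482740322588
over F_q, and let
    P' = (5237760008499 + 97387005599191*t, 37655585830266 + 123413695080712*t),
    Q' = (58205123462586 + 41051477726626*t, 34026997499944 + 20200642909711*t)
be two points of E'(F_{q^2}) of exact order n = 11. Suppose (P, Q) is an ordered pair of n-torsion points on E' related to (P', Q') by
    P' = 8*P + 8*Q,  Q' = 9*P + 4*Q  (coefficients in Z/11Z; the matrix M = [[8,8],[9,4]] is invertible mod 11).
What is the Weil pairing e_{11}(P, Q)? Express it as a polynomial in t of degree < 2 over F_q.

The 11-Weil pairing on E[11] over F_{163658067142019} is alternating-bilinear: e_{11}(P',Q') = e_{11}(P,Q)^det(M).
det(M) mod 11 = 4; its inverse in (Z/11)^* is 3 (check: 4*3 mod 11 = 1).
Miller loop for e_{11} over F_{163658067142019^2}: bits of 11 = 1011; 3 double steps + 2 add steps, l/v at each.
So e_{11}(P',Q') = 83002603561295 + 109329234891858*t.
Finally e_{11}(P,Q) = 57620546578663 + 136328440573528*t.

57620546578663 + 136328440573528*t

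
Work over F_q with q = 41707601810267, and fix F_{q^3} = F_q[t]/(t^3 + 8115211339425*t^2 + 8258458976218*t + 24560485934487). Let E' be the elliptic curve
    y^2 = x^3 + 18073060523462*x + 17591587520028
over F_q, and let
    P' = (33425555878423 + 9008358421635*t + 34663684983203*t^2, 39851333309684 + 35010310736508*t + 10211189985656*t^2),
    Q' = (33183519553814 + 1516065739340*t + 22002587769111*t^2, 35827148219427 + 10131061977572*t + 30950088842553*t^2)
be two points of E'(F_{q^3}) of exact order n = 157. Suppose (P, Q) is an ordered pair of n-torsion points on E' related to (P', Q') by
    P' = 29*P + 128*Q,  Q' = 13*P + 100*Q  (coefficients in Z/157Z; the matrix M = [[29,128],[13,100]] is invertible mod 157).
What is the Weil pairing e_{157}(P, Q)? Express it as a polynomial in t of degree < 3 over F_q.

e_{157}(aP+bQ,cP+dQ) = e_{157}(P,Q)^(ad-bc); with (a,b,c,d)=(29,128,13,100) this gives the det-157 law.
det M = 29*100 - 128*13 = 1236 = 137 (mod 157); 137^{-1} = 102 (mod 157).
n = 157 = (10011101)_2 (8 bits, wt 5); accumulate f_{157,P'}(Q'+S)/f_{157,P'}(S) along the 7-step ladder.
Miller gives e_{157}(P',Q') = 2010078882176 + 39356958498455*t + 25851597379193*t^2 in F_{41707601810267^3}.
e_{157}(P,Q) = (2010078882176 + 39356958498455*t + 25851597379193*t^2)^{102} = 9149258883527 + 16264876121956*t + 26722831388318*t^2.

9149258883527 + 16264876121956*t + 26722831388318*t^2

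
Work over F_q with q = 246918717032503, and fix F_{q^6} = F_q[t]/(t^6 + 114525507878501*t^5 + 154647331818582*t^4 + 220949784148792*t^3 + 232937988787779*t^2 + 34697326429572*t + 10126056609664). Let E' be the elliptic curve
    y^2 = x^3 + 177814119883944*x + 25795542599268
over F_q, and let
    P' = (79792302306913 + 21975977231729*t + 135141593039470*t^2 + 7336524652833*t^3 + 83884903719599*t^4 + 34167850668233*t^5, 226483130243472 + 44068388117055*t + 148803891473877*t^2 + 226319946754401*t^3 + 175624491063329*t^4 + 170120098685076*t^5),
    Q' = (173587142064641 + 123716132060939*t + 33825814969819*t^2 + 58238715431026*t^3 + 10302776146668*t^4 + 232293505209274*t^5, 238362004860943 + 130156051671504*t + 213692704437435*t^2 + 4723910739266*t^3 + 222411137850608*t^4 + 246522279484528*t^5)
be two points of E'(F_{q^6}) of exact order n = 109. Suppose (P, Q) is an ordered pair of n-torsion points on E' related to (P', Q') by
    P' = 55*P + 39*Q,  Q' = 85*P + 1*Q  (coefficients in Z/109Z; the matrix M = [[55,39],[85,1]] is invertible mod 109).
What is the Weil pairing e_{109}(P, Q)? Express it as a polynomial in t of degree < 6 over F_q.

213985942763283 + 74860526807778*t + 151029577005569*t^2 + 123483590505354*t^3 + 191378897883574*t^4 + 45005211519413*t^5

Since e_{109}(P,P)=e_{109}(Q,Q)=1 and e_{109}(Q,P)=e_{109}(P,Q)^{-1}, expanding e_{109}(55*P + 39*Q,85*P + 1*Q) leaves e(P,Q)^det(M).
det(M) mod 109 = 10; its inverse in (Z/109)^* is 11 (check: 10*11 mod 109 = 1).
7-bit Miller (1101101) on E'/F_{246918717032503} with a'=177814119883944, b'=25795542599268: accumulate tangent/chord ratios at Q'+S and P'+S'.
f_P(D_Q)/f_Q(D_P) = 93108404619995 + 206757997704104*t + 44363425637199*t^2 + 194311705957154*t^3 + 239476985730981*t^4 + 218405352124075*t^5.
Hence e(P,Q) = 213985942763283 + 74860526807778*t + 151029577005569*t^2 + 123483590505354*t^3 + 191378897883574*t^4 + 45005211519413*t^5 in F_{246918717032503^6}^*.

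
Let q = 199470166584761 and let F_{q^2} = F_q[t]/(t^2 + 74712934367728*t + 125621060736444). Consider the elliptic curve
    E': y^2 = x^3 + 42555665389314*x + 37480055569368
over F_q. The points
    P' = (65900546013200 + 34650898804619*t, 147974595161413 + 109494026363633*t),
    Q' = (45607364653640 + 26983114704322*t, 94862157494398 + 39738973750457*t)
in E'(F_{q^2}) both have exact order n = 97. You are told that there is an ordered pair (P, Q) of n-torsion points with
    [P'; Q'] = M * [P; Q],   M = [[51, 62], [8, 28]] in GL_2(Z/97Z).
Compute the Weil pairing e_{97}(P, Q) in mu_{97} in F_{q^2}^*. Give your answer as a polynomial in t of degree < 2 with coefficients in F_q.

73986274042722 + 76840591106477*t

Since e_{97}(P,P)=e_{97}(Q,Q)=1 and e_{97}(Q,P)=e_{97}(P,Q)^{-1}, expanding e_{97}(51*P + 62*Q,8*P + 28*Q) leaves e(P,Q)^det(M).
51*28 - 62*8 = 932; reduced mod 97: det = 59, inverse 74.
n = 97 = (1100001)_2 (7 bits, wt 3); accumulate f_{97,P'}(Q'+S)/f_{97,P'}(S) along the 6-step ladder.
The quotient is 62427284568289 + 12467495301727*t.
Thus e_{97}(P,Q) = 73986274042722 + 76840591106477*t.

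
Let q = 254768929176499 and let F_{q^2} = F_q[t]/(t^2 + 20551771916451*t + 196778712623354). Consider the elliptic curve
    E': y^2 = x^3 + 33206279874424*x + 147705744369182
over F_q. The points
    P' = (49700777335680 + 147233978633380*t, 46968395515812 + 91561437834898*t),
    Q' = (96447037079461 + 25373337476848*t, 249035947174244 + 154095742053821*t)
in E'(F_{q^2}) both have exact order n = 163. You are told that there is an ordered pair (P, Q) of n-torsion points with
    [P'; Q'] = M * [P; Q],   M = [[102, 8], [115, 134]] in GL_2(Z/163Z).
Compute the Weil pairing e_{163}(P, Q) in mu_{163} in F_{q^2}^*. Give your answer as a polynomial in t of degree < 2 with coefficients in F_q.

127593266064865 + 195497879054468*t

Under M = [[102,8],[115,134]] in GL_2(Z/163), e_{163}(P',Q') = e_{163}(P,Q)^(102*134-8*115 mod 163).
Inverting 34 mod 163: 24. Thus e_{163}(P,Q) = e(P',Q')^{24}.
8-bit Miller (10100011) on E'/F_{254768929176499} with a'=33206279874424, b'=147705744369182: accumulate tangent/chord ratios at Q'+S and P'+S'.
So e_{163}(P',Q') = 65577529116026 + 31337907968775*t.
e_{163}(P,Q) = (65577529116026 + 31337907968775*t)^{24} = 127593266064865 + 195497879054468*t.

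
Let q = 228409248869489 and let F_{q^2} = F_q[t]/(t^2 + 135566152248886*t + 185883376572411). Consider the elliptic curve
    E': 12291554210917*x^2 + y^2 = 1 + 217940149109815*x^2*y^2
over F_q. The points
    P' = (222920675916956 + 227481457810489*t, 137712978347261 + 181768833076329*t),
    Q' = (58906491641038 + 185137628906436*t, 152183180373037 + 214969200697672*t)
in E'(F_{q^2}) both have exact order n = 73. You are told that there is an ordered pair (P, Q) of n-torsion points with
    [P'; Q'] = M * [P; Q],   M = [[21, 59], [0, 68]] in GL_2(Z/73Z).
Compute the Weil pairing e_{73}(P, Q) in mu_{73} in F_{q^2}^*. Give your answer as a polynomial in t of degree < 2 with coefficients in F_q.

98153727491812 + 59089675235629*t

e_{73}(aP+bQ,cP+dQ) = e_{73}(P,Q)^(ad-bc); with (a,b,c,d)=(21,59,0,68) this gives the det-73 law.
21*68 - 59*0 = 1428; reduced mod 73: det = 41, inverse 57.
Edwards->Montgomery: u=(1+y)/(1-y), v=u/x -> 19466920737738v^2=u^3+82379745651958u^2+u; then x_W=62792475710020u+114508366843285: y^2=x^3+17428725291874*x+16822462520231.
n = 73 = (1001001)_2 (7 bits, wt 3); accumulate f_{73,P'}(Q'+S)/f_{73,P'}(S) along the 6-step ladder.
Result: e(P',Q') = 42926956113196 + 133730315803642*t.
Thus e_{73}(P,Q) = 98153727491812 + 59089675235629*t.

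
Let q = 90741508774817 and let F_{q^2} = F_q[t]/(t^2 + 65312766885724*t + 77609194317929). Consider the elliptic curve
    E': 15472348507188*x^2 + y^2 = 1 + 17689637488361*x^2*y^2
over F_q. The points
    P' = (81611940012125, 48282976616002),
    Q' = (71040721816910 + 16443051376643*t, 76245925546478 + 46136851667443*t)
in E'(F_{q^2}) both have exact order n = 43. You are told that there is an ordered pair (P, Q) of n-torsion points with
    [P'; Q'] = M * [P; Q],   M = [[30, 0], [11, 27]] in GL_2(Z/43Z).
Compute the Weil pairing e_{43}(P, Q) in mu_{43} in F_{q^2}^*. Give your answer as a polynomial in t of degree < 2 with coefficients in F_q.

The 43-Weil pairing on E[43] over F_{90741508774817} is alternating-bilinear: e_{43}(P',Q') = e_{43}(P,Q)^det(M).
det(M) mod 43 = 36; its inverse in (Z/43)^* is 6 (check: 36*6 mod 43 = 1).
Map (x,y)_Ed via u=(1+y)/(1-y), v=(1+y)/((1-y)x) to Montgomery A=51838179341433,B=67667347720612; then to (a',b')=(74338234117395,50921360333408).
n = 43 = (101011)_2 (6 bits, wt 4); accumulate f_{43,P'}(Q'+S)/f_{43,P'}(S) along the 5-step ladder.
Miller gives e_{43}(P',Q') = 59449319128695 + 26929890385380*t in F_{90741508774817^2}.
e_{43}(P,Q) = (59449319128695 + 26929890385380*t)^{6} = 56065606428652 + 74328521329165*t.

56065606428652 + 74328521329165*t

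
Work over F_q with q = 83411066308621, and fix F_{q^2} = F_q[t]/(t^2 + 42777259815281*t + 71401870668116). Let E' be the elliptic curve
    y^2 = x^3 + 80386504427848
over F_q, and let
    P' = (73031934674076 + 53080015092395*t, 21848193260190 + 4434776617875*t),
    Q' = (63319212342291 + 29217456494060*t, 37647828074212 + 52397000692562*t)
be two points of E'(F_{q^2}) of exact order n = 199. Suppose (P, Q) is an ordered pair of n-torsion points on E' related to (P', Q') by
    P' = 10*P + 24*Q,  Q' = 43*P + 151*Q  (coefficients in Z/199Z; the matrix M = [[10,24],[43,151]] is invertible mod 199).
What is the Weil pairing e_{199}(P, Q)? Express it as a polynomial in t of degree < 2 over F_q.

21204503147406 + 41673300616939*t

Under M = [[10,24],[43,151]] in GL_2(Z/199), e_{199}(P',Q') = e_{199}(P,Q)^(10*151-24*43 mod 199).
So e_{199}(P,Q) = e_{199}(P',Q')^{102}, since 80*102 = 1 mod 199.
n = 199 = (11000111)_2 (8 bits, wt 5); accumulate f_{199,P'}(Q'+S)/f_{199,P'}(S) along the 7-step ladder.
Miller gives e_{199}(P',Q') = 7901896367776 + 64410796513698*t in F_{83411066308621^2}.
Thus e_{199}(P,Q) = 21204503147406 + 41673300616939*t.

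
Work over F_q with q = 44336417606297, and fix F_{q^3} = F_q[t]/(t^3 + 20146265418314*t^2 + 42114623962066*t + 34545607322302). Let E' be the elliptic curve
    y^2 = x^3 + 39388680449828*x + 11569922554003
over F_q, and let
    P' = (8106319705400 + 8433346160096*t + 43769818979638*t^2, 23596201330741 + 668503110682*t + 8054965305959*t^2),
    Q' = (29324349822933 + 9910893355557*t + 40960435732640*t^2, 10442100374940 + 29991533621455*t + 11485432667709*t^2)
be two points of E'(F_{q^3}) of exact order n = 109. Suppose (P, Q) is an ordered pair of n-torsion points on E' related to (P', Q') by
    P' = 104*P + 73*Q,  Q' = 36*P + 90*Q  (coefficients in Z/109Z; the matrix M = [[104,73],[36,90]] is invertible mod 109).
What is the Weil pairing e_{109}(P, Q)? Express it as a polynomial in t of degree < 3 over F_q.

9579842342536 + 35591490213124*t + 36590835465271*t^2

e_{109} is bilinear + alternating on E[109], so e_{109}(104*P + 73*Q, 36*P + 90*Q) = e_{109}(P,Q)^(104*90-73*36).
det M = 104*90 - 73*36 = 6732 = 83 (mod 109); 83^{-1} = 88 (mod 109).
Build f_{109,P'} and f_{109,Q'} via the 7-bit ladder of 109=1101101_2; evaluate at shifted divisors; quotient in F_{44336417606297^3}.
So e_{109}(P',Q') = 20725694159823 + 8046537851440*t + 27570297978674*t^2.
Hence e(P,Q) = 9579842342536 + 35591490213124*t + 36590835465271*t^2 in F_{44336417606297^3}^*.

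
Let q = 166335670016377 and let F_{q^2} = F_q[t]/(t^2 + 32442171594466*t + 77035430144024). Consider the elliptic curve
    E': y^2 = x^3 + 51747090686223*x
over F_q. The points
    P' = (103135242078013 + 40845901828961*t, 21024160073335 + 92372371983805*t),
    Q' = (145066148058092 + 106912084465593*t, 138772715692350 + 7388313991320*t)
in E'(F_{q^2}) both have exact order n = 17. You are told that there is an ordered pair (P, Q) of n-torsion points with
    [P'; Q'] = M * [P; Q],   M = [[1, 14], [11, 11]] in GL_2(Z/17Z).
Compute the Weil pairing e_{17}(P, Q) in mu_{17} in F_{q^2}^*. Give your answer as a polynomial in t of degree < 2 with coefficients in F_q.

66766100303463 + 153062442347536*t

Under M = [[1,14],[11,11]] in GL_2(Z/17), e_{17}(P',Q') = e_{17}(P,Q)^(1*11-14*11 mod 17).
Inverting 10 mod 17: 12. Thus e_{17}(P,Q) = e(P',Q')^{12}.
n = 17 = (10001)_2 (5 bits, wt 2); accumulate f_{17,P'}(Q'+S)/f_{17,P'}(S) along the 4-step ladder.
So e_{17}(P',Q') = 75364514407300 + 12235148598321*t.
e_{17}(P,Q) = (75364514407300 + 12235148598321*t)^{12} = 66766100303463 + 153062442347536*t.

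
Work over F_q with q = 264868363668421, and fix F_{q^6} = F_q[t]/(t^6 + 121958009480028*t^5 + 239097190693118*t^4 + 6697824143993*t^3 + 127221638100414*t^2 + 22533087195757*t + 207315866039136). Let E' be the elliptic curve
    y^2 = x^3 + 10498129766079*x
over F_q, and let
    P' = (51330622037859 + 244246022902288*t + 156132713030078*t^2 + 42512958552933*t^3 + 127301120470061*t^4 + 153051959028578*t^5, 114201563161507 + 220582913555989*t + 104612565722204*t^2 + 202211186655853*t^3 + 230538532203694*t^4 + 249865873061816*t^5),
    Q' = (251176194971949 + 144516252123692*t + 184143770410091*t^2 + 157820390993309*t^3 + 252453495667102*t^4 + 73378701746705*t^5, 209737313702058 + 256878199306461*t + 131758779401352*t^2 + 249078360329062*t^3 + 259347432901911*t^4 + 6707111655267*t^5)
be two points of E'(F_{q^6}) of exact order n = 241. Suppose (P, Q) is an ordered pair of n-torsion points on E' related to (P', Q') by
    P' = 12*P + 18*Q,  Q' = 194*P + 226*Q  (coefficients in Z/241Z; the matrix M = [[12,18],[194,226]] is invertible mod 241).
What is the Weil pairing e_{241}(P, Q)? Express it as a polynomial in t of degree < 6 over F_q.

e_{241} is bilinear + alternating on E[241], so e_{241}(12*P + 18*Q, 194*P + 226*Q) = e_{241}(P,Q)^(12*226-18*194).
12*226 - 18*194 = -780; reduced mod 241: det = 184, inverse 93.
Build f_{241,P'} and f_{241,Q'} via the 8-bit ladder of 241=11110001_2; evaluate at shifted divisors; quotient in F_{264868363668421^6}.
So e_{241}(P',Q') = 213886692578102 + 220859718218200*t + 194472016179526*t^2 + 211099482982420*t^3 + 56116335830781*t^4 + 205259997599517*t^5.
e_{241}(P,Q) = (213886692578102 + 220859718218200*t + 194472016179526*t^2 + 211099482982420*t^3 + 56116335830781*t^4 + 205259997599517*t^5)^{93} = 154787091576357 + 257014333920727*t + 171673966338631*t^2 + 239199741168113*t^3 + 133381069603*t^4 + 171117242704441*t^5.

154787091576357 + 257014333920727*t + 171673966338631*t^2 + 239199741168113*t^3 + 133381069603*t^4 + 171117242704441*t^5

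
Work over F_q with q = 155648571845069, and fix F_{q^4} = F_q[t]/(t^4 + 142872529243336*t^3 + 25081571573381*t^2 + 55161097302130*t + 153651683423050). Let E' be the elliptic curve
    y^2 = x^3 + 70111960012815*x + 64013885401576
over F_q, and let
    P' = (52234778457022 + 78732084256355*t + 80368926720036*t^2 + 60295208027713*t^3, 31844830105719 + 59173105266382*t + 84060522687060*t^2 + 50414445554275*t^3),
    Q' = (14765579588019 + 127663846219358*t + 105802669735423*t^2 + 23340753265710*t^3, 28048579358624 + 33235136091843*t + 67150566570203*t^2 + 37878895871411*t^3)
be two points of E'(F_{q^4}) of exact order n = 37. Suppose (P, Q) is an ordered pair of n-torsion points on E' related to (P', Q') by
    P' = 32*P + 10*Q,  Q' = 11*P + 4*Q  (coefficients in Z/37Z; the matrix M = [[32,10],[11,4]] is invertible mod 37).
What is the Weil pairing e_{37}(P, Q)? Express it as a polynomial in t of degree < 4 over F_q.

Alternating bilinearity on E[37] (values in mu_{37} in F_{155648571845069^4}) gives e(P',Q') = e(P,Q)^det(M).
Hence e(P,Q) = e(P',Q')^{35} where 35 = 18^{-1} mod 37.
Run Miller on y^2=x^3+70111960012815*x+64013885401576 over F_{155648571845069}: ladder 100101 (6 bits); e = f_P(D_Q)/f_Q(D_P).
So e_{37}(P',Q') = 55283649427937 + 139523657780514*t + 69886057134148*t^2 + 148433863728445*t^3.
Raise to 35: e(P,Q) = 21521277835066 + 139197686778779*t + 34824800856571*t^2 + 130264769531049*t^3 in mu_{37}.

21521277835066 + 139197686778779*t + 34824800856571*t^2 + 130264769531049*t^3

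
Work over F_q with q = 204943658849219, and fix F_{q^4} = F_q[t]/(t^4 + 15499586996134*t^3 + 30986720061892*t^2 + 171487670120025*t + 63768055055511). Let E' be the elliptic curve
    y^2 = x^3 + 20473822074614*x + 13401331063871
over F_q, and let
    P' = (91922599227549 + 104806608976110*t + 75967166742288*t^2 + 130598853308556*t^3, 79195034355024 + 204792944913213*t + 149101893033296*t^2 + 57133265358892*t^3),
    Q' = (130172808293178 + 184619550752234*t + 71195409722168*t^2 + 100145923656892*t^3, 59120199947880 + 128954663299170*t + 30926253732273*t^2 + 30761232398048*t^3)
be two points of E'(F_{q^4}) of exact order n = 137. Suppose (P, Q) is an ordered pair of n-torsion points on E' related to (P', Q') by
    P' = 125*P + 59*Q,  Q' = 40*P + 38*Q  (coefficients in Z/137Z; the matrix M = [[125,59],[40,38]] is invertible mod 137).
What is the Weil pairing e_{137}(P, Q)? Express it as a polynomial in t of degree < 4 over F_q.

105592050706207 + 110953740668075*t + 72061868044275*t^2 + 143419372754265*t^3

e_{137}(aP+bQ,cP+dQ) = e_{137}(P,Q)^(ad-bc); with (a,b,c,d)=(125,59,40,38) this gives the det-137 law.
125*38 - 59*40 = 2390; reduced mod 137: det = 61, inverse 9.
Run Miller on y^2=x^3+20473822074614*x+13401331063871 over F_{204943658849219}: ladder 10001001 (8 bits); e = f_P(D_Q)/f_Q(D_P).
The quotient is 81664006269076 + 117431923996521*t + 90507007296142*t^2 + 168294885032690*t^3.
Thus e_{137}(P,Q) = 105592050706207 + 110953740668075*t + 72061868044275*t^2 + 143419372754265*t^3.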